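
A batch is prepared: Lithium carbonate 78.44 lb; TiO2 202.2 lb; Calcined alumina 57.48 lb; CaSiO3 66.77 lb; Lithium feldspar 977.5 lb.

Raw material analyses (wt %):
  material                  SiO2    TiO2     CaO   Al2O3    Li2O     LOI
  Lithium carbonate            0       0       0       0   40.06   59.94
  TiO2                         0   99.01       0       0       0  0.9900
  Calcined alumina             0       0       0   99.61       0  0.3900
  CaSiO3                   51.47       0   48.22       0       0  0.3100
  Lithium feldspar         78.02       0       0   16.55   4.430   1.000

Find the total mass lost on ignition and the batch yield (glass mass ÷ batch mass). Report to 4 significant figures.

LOI loss = 59.22 lb; glass = 1323 lb; yield = 95.72%

The working math maintains full float precision from start to finish — intermediates are printed with 4-significant-digit rounding as written. Each reported number takes exactly one rounding — all derived quantities, including the totals, the five compositions, the yield, ignition loss, glass mass, are rebuilt using the weight values for 1323 lb of glass in full precision as they appear in the problem or answer text.
Material-by-material LOI:
  Lithium carbonate: 78.44 × 0.5994 = 47.02 lb
  TiO2: 202.2 × 0.009900 = 2.002 lb
  Calcined alumina: 57.48 × 0.003900 = 0.2242 lb
  CaSiO3: 66.77 × 0.003100 = 0.2070 lb
  Lithium feldspar: 977.5 × 0.01000 = 9.775 lb
Total LOI = 59.22 lb
Glass = batch − LOI = 1382 − 59.22 = 1323 lb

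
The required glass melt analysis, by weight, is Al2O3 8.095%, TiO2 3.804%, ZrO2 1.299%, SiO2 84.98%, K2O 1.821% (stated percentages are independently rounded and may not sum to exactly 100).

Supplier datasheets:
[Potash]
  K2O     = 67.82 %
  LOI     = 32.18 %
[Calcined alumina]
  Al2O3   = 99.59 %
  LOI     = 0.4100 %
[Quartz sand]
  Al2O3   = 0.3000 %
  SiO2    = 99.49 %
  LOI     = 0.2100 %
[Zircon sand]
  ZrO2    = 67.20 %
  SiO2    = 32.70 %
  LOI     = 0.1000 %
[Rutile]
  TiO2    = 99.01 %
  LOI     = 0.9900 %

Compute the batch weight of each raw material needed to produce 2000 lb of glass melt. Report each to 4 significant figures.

Values along the way are shown rounded to four significant figures as written; every computation holds exact precision at every stage; each reported number sees exactly one rounding — derived quantities, including the yield, LOI, five oxide percentages, totals, glass mass, are carried from the batch weights for 2000 lb of glass at exact precision as given in the problem or the answer.
Target masses of each oxide per 2000 lb glass melt:
  Al2O3: 8.095% × 2000 = 161.9 lb
  TiO2: 3.804% × 2000 = 76.08 lb
  ZrO2: 1.299% × 2000 = 25.98 lb
  SiO2: 84.98% × 2000 = 1700 lb
  K2O: 1.821% × 2000 = 36.42 lb
Balance tally, oxide-wise, working from each reported weight, against the basis in use (every target is met by its sum once rounding is allowed for):
  Al2O3: 157.5·0.9959 + 1696·0.003000 = 161.9 lb (target 161.9 lb)
  TiO2: 76.84·0.9901 = 76.08 lb (target 76.08 lb)
  ZrO2: 38.66·0.6720 = 25.98 lb (target 25.98 lb)
  SiO2: 1696·0.9949 + 38.66·0.3270 = 1700 lb (target 1700 lb)
  K2O: 53.70·0.6782 = 36.42 lb (target 36.42 lb)
The glass-mass cross-check: batch total minus LOI = 2000 lb (the Σ of target masses is 2000 lb; the stated basis being 2000 lb — deltas are rounding alone).
Total batch = Σ batch = 2023 lb; the LOI term Σ batch·LOI equals 22.29 lb; yield, glass over the total, = 98.90%.

Batch per 2000 lb glass melt:
  Potash: 53.70 lb
  Calcined alumina: 157.5 lb
  Quartz sand: 1696 lb
  Zircon sand: 38.66 lb
  Rutile: 76.84 lb
Total batch = 2023 lb; LOI loss = 22.29 lb; yield = 98.90%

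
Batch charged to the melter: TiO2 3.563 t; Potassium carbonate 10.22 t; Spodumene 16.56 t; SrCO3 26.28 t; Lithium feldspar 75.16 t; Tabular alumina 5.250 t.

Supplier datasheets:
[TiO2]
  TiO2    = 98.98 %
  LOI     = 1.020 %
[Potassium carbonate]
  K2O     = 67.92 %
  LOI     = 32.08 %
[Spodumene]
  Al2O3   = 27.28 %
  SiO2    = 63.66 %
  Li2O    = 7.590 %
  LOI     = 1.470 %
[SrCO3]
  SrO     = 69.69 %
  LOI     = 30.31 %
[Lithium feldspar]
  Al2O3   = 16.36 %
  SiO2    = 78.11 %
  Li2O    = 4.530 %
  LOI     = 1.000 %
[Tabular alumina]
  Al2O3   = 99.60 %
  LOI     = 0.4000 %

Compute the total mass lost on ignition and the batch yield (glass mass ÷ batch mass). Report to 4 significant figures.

LOI loss = 12.30 t; glass = 124.7 t; yield = 91.03%

Rounding to 4 significant digits applies to every in-between result as displayed — every computation holds exact precision in all steps — a single rounding yields every reported figure; derived quantities are computed at exact precision (six oxide percentages, ignition loss, yield, glass mass, the totals) starting from the weights at 124.7 t of glass as they appear in the problem or the answer.
Material-by-material LOI:
  TiO2: 3.563 × 0.01020 = 0.03634 t
  Potassium carbonate: 10.22 × 0.3208 = 3.279 t
  Spodumene: 16.56 × 0.01470 = 0.2434 t
  SrCO3: 26.28 × 0.3031 = 7.965 t
  Lithium feldspar: 75.16 × 0.01000 = 0.7516 t
  Tabular alumina: 5.250 × 0.004000 = 0.02100 t
Total LOI = 12.30 t
Glass = batch − LOI = 137.0 − 12.30 = 124.7 t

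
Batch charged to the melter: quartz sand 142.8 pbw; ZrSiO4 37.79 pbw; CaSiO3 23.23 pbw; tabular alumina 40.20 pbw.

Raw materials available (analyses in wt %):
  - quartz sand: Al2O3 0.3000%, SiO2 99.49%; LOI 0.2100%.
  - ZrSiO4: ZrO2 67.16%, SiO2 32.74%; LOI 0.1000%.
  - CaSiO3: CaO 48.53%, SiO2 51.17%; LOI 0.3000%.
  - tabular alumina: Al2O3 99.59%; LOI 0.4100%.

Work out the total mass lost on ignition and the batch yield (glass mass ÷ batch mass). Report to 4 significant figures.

LOI loss = 0.5722 pbw; glass = 243.4 pbw; yield = 99.77%

Working values are shown (rounded to 4 significant digits) on the page. The working math holds exact precision at each step; every reported value is rounded a single time — the derived quantities (LOI, the four compositions, the totals, yield, glass mass) are computed at full precision using the weight values on 243.4 pbw of glass, as set out in the problem or the answer.
Loss on ignition, line by line:
  quartz sand: 142.8 × 0.002100 = 0.2999 pbw
  ZrSiO4: 37.79 × 0.001000 = 0.03779 pbw
  CaSiO3: 23.23 × 0.003000 = 0.06969 pbw
  tabular alumina: 40.20 × 0.004100 = 0.1648 pbw
Total LOI = 0.5722 pbw
Glass = batch − LOI = 244.0 − 0.5722 = 243.4 pbw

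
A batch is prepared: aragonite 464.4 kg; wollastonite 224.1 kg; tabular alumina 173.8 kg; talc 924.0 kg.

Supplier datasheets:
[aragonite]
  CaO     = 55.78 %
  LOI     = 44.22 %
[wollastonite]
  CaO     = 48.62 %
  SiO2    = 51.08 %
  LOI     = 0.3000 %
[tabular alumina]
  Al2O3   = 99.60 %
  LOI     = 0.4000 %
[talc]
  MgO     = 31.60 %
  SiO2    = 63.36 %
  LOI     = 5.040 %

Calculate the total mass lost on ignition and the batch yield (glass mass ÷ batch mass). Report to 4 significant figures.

LOI loss = 253.3 kg; glass = 1533 kg; yield = 85.82%

In-progress results are printed, rounded to four significant figures, at each printed step — each numeric step runs at full precision in every operation; every reported result takes exactly one rounding — derived quantities (LOI, the yield, the four compositions, the totals, net glass mass) are re-derived using the weight values per 1533 kg of glass in full float precision exactly as printed in question or answer.
Each material's LOI contribution:
  aragonite: 464.4 × 0.4422 = 205.4 kg
  wollastonite: 224.1 × 0.003000 = 0.6723 kg
  tabular alumina: 173.8 × 0.004000 = 0.6952 kg
  talc: 924.0 × 0.05040 = 46.57 kg
Total LOI = 253.3 kg
Glass = batch − LOI = 1786 − 253.3 = 1533 kg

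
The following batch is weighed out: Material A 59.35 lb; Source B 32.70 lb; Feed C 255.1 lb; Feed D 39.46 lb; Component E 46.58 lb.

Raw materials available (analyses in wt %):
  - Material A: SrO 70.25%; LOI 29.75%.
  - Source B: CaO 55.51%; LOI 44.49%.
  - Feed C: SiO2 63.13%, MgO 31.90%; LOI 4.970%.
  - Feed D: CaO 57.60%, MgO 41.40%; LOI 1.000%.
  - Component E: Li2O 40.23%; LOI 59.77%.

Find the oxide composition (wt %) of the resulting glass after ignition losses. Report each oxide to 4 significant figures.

Glass mass = 360.1 lb (batch 433.2 − LOI 73.12).
Composition: CaO 11.35%, SiO2 44.73%, SrO 11.58%, Li2O 5.204%, MgO 27.14%

Working values are displayed rounded to four significant figures between the steps; full float precision is maintained throughout. Every reported number takes just one rounding — the derived quantities (the five compositions, the yield, glass mass, LOI, totals) are re-derived at exact precision from the weighed amounts at 360.1 lb of glass as given in question or answer.
Per-oxide mass from batch:
  CaO: 32.70·0.5551 + 39.46·0.5760 = 40.88 lb
  SiO2: 255.1·0.6313 = 161.0 lb
  SrO: 59.35·0.7025 = 41.69 lb
  Li2O: 46.58·0.4023 = 18.74 lb
  MgO: 255.1·0.3190 + 39.46·0.4140 = 97.71 lb
LOI: 59.35·0.2975 + 32.70·0.4449 + 255.1·0.04970 + 39.46·0.01000 + 46.58·0.5977 = 73.12 lb
Net of LOI, the glass mass = 433.2 − 73.12 = 360.1 lb (consistent with Σ oxide mass)
percent share: oxide ÷ glass, ×100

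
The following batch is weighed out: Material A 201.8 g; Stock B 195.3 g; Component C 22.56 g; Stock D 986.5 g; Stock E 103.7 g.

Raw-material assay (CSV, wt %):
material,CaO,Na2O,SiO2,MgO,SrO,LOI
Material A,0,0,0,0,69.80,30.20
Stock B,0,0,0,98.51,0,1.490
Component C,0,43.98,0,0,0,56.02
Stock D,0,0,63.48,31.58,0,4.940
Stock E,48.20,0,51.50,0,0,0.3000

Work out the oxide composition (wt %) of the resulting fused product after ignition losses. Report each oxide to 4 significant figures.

Each numeric step carries full precision at all times. Working values are printed (rounded to four significant digits) within the worked lines; every reported figure is rounded once only — the derived quantities are re-derived in full float precision (glass mass, the five compositions, ignition loss, yield, the totals) starting from the weights on 1384 g of glass, as they appear in the problem or the answer.
Per-oxide mass from batch:
  CaO: 103.7·0.4820 = 49.98 g
  Na2O: 22.56·0.4398 = 9.922 g
  SiO2: 986.5·0.6348 + 103.7·0.5150 = 679.6 g
  MgO: 195.3·0.9851 + 986.5·0.3158 = 503.9 g
  SrO: 201.8·0.6980 = 140.9 g
LOI: 201.8·0.3020 + 195.3·0.01490 + 22.56·0.5602 + 986.5·0.04940 + 103.7·0.003000 = 125.5 g
Net of LOI, the glass mass = 1510 − 125.5 = 1384 g (equal to the oxide-mass sum)
each oxide over glass, ×100, is wt %

Glass mass = 1384 g (batch 1510 − LOI 125.5).
Composition: CaO 3.611%, Na2O 0.7167%, SiO2 49.10%, MgO 36.40%, SrO 10.18%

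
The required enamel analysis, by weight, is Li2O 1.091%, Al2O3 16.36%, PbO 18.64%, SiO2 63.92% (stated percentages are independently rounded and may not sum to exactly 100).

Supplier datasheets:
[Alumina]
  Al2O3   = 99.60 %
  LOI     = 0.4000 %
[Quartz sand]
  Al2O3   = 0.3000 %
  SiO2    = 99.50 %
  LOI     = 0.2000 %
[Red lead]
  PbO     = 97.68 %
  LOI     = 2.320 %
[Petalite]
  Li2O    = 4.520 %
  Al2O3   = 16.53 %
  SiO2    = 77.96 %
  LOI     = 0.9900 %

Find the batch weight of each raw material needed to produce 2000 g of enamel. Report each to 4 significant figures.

Every computation holds full precision in all steps — values along the way are printed rounded to 4 significant digits in the printout; each reported result receives exactly one rounding; the derived quantities, which include the four compositions, totals, LOI, net glass mass, yield, are carried in exact precision, as written in the problem or answer text, from the weighed amounts at 2000 g of glass.
The oxide mass targets at 2000 g enamel:
  Li2O: 1.091% × 2000 = 21.82 g
  Al2O3: 16.36% × 2000 = 327.2 g
  PbO: 18.64% × 2000 = 372.8 g
  SiO2: 63.92% × 2000 = 1278 g
Per-oxide balance check on the weights just shown, on the stated basis (sum by sum, the targets are met inside rounding margins):
  Li2O: 482.7·0.04520 = 21.82 g (target 21.82 g)
  Al2O3: 245.7·0.9960 + 906.6·0.003000 + 482.7·0.1653 = 327.2 g (target 327.2 g)
  PbO: 381.7·0.9768 = 372.8 g (target 372.8 g)
  SiO2: 906.6·0.9950 + 482.7·0.7796 = 1278 g (target 1278 g)
The glass-mass cross-check: whole batch net of LOI = 2000 g (per-oxide target masses sum to 2000 g; basis as stated: 2000 g — deltas are rounding alone).
Total batch = Σ batch = 2017 g; loss to ignition Σ batch·LOI = 16.43 g; glass ÷ batch gives a yield of 99.19%.

Batch per 2000 g enamel:
  Alumina: 245.7 g
  Quartz sand: 906.6 g
  Red lead: 381.7 g
  Petalite: 482.7 g
Total batch = 2017 g; LOI loss = 16.43 g; yield = 99.19%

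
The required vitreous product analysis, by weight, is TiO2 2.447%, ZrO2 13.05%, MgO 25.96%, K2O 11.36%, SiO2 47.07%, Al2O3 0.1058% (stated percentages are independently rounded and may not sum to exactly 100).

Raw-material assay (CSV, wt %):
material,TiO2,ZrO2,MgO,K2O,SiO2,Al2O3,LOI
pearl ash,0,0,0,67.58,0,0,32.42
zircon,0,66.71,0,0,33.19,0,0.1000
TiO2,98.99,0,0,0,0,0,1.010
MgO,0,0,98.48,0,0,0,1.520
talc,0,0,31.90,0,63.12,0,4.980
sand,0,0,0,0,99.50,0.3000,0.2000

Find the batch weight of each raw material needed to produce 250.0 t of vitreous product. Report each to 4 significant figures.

Intermediates are printed (rounded to four significant digits) in the working — all arithmetic holds exact precision end to end; each reported number is rounded just once. All derived quantities (ignition loss, the six compositions, yield, net glass mass, totals) are carried at exact precision from the weighed amounts at 250.0 t of glass precisely as stated by the question or the answer.
Oxide-by-oxide targets in 250.0 t vitreous product:
  TiO2: 2.447% × 250.0 = 6.118 t
  ZrO2: 13.05% × 250.0 = 32.62 t
  MgO: 25.96% × 250.0 = 64.90 t
  K2O: 11.36% × 250.0 = 28.40 t
  SiO2: 47.07% × 250.0 = 117.7 t
  Al2O3: 0.1058% × 250.0 = 0.2645 t
Sums-versus-targets review applying the batch weights above, per the basis as stated (target by target, the sums agree inside rounding margins):
  TiO2: 6.180·0.9899 = 6.118 t (target 6.118 t)
  ZrO2: 48.91·0.6671 = 32.63 t (target 32.62 t)
  MgO: 58.86·0.9848 + 21.73·0.3190 = 64.90 t (target 64.90 t)
  K2O: 42.02·0.6758 = 28.40 t (target 28.40 t)
  SiO2: 48.91·0.3319 + 21.73·0.6312 + 88.17·0.9950 = 117.7 t (target 117.7 t)
  Al2O3: 88.17·0.003000 = 0.2645 t (target 0.2645 t)
Glass-mass closure: batch Σ − ignition loss = 250.0 t (the targets, summed, come to 250.0 t; against the stated basis, 250.0 t — any gap is answer rounding).
Batch total: Σ batch = 265.9 t; Σ batch·LOI gives LOI loss = 15.89 t; glass ÷ batch gives a yield of 94.02%.

Batch per 250.0 t vitreous product:
  pearl ash: 42.02 t
  zircon: 48.91 t
  TiO2: 6.180 t
  MgO: 58.86 t
  talc: 21.73 t
  sand: 88.17 t
Total batch = 265.9 t; LOI loss = 15.89 t; yield = 94.02%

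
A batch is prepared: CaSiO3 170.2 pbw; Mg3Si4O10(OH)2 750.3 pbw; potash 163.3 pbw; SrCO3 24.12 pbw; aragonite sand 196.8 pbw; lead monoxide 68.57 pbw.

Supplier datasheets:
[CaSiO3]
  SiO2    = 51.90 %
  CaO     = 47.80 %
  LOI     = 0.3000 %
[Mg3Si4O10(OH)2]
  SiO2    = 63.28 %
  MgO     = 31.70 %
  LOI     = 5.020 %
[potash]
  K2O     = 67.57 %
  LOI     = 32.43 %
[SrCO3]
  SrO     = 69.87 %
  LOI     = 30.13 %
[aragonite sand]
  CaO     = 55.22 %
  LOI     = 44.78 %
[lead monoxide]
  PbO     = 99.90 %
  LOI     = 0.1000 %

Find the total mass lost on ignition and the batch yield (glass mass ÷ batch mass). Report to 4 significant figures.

All arithmetic holds full precision in all steps; intermediates are rounded to four significant digits when displayed. Each reported value is rounded exactly once; all derived quantities (net glass mass, six oxide percentages, the totals, the yield, ignition loss) are computed starting from the weights on 1187 pbw of glass at exact precision, as set out in the problem or the answer.
Ignition loss by material:
  CaSiO3: 170.2 × 0.003000 = 0.5106 pbw
  Mg3Si4O10(OH)2: 750.3 × 0.05020 = 37.67 pbw
  potash: 163.3 × 0.3243 = 52.96 pbw
  SrCO3: 24.12 × 0.3013 = 7.267 pbw
  aragonite sand: 196.8 × 0.4478 = 88.13 pbw
  lead monoxide: 68.57 × 0.001000 = 0.06857 pbw
Total LOI = 186.6 pbw
Glass = batch − LOI = 1373 − 186.6 = 1187 pbw

LOI loss = 186.6 pbw; glass = 1187 pbw; yield = 86.41%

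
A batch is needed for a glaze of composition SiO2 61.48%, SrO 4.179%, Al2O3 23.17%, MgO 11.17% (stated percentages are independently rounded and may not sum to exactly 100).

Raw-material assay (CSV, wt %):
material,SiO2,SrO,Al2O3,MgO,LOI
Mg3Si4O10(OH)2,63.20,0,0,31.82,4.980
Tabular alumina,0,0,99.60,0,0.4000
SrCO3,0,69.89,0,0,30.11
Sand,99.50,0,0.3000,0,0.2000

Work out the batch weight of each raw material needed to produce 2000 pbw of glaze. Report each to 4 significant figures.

The intermediate values are shown with 4-significant-digit rounding as written — all arithmetic runs at exact precision in every operation — a single rounding finalizes each reported figure. Derived quantities (the yield, the totals, ignition loss, four oxide percentages, net glass mass) are recomputed at exact precision using the weight values at 2000 pbw of glass as they appear in question or answer.
Target masses of each oxide per 2000 pbw glaze:
  SiO2: 61.48% × 2000 = 1230 pbw
  SrO: 4.179% × 2000 = 83.58 pbw
  Al2O3: 23.17% × 2000 = 463.4 pbw
  MgO: 11.17% × 2000 = 223.4 pbw
A balance pass over the oxides, per the reported batch figures, relative to the basis at hand (oxide sums agree with the targets net of answer rounding effects):
  SiO2: 702.1·0.6320 + 789.8·0.9950 = 1230 pbw (target 1230 pbw)
  SrO: 119.6·0.6989 = 83.59 pbw (target 83.58 pbw)
  Al2O3: 462.9·0.9960 + 789.8·0.003000 = 463.4 pbw (target 463.4 pbw)
  MgO: 702.1·0.3182 = 223.4 pbw (target 223.4 pbw)
Auditing the glass mass value: Σ batch − LOI loss = 2000 pbw (per-oxide target masses sum to 2000 pbw; with the basis standing at 2000 pbw — gaps are rounding artifacts).
Whole-batch sum: Σ batch = 2074 pbw; LOI loss = Σ batch·LOI = 74.41 pbw; yield = glass ÷ total batch = 96.41%.

Batch per 2000 pbw glaze:
  Mg3Si4O10(OH)2: 702.1 pbw
  Tabular alumina: 462.9 pbw
  SrCO3: 119.6 pbw
  Sand: 789.8 pbw
Total batch = 2074 pbw; LOI loss = 74.41 pbw; yield = 96.41%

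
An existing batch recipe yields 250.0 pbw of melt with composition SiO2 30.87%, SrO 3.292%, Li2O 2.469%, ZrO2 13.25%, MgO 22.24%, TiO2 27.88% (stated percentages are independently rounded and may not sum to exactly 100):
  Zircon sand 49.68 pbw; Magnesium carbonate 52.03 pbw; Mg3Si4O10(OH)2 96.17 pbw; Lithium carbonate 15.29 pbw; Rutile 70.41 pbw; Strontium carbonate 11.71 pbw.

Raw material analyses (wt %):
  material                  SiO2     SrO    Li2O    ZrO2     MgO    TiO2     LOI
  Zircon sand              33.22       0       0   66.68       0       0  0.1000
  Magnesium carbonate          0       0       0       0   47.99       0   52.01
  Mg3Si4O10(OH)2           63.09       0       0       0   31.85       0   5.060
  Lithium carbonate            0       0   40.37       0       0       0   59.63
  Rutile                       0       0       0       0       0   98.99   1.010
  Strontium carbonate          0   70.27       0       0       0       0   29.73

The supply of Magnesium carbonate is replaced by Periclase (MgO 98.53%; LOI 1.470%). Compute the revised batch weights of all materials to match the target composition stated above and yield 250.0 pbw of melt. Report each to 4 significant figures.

Working values are printed (rounded to four significant figures) at each printed step — the working math keeps full float precision through every step. Every reported number is rounded only once; derived quantities (the totals, glass mass, yield, ignition loss, the six compositions) are re-derived from the batch weights on 250.0 pbw of glass in exact precision, exactly as shown in question or answer.
The oxide mass targets at 250.0 pbw melt:
  SiO2: 30.87% × 250.0 = 77.18 pbw
  SrO: 3.292% × 250.0 = 8.230 pbw
  Li2O: 2.469% × 250.0 = 6.172 pbw
  ZrO2: 13.25% × 250.0 = 33.12 pbw
  MgO: 22.24% × 250.0 = 55.60 pbw
  TiO2: 27.88% × 250.0 = 69.70 pbw
Sums-versus-targets review applying the batch weights above, under the basis named above (every target is met by its sum exact up to rounding of places):
  SiO2: 49.68·0.3322 + 96.17·0.6309 = 77.18 pbw (target 77.18 pbw)
  SrO: 11.71·0.7027 = 8.229 pbw (target 8.230 pbw)
  Li2O: 15.29·0.4037 = 6.173 pbw (target 6.172 pbw)
  ZrO2: 49.68·0.6668 = 33.13 pbw (target 33.12 pbw)
  MgO: 25.34·0.9853 + 96.17·0.3185 = 55.60 pbw (target 55.60 pbw)
  TiO2: 70.41·0.9899 = 69.70 pbw (target 69.70 pbw)
Consistency of the glass mass: whole batch net of LOI = 250.0 pbw (the targets, summed, come to 250.0 pbw; against the stated basis, 250.0 pbw — deltas are rounding alone).
Whole-batch sum: Σ batch = 268.6 pbw; ignition loss, Σ(batch × LOI) = 18.60 pbw; as yield: glass ÷ batch → 93.08%.

Revised batch per 250.0 pbw melt:
  Zircon sand: 49.68 pbw
  Periclase: 25.34 pbw
  Mg3Si4O10(OH)2: 96.17 pbw
  Lithium carbonate: 15.29 pbw
  Rutile: 70.41 pbw
  Strontium carbonate: 11.71 pbw
Total batch = 268.6 pbw; LOI loss = 18.60 pbw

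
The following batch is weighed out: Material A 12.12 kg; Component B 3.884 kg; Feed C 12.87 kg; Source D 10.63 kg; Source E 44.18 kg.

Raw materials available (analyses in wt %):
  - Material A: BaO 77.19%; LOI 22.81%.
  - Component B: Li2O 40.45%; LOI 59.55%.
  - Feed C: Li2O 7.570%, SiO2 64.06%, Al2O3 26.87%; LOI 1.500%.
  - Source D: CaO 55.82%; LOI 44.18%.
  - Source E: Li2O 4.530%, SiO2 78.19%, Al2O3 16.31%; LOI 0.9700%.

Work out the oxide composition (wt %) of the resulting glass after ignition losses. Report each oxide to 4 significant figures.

Mid-chain values are printed (rounded to 4 significant digits) between the steps. The working math runs at exact precision through every step. Every reported number is rounded once only — the derived quantities are re-derived at full precision (the yield, ignition loss, the five compositions, glass mass, totals) from the weighed amounts on 73.29 kg of glass, precisely as stated by question or answer.
Oxide masses out of the charge:
  Li2O: 3.884·0.4045 + 12.87·0.07570 + 44.18·0.04530 = 4.547 kg
  BaO: 12.12·0.7719 = 9.355 kg
  SiO2: 12.87·0.6406 + 44.18·0.7819 = 42.79 kg
  CaO: 10.63·0.5582 = 5.934 kg
  Al2O3: 12.87·0.2687 + 44.18·0.1631 = 10.66 kg
LOI: 12.12·0.2281 + 3.884·0.5955 + 12.87·0.01500 + 10.63·0.4418 + 44.18·0.009700 = 10.40 kg
The glass mass, total less LOI, = 83.68 − 10.40 = 73.29 kg (equal to the oxide-mass sum)
wt %: oxide over glass, times 100

Glass mass = 73.29 kg (batch 83.68 − LOI 10.40).
Composition: Li2O 6.204%, BaO 12.77%, SiO2 58.38%, CaO 8.096%, Al2O3 14.55%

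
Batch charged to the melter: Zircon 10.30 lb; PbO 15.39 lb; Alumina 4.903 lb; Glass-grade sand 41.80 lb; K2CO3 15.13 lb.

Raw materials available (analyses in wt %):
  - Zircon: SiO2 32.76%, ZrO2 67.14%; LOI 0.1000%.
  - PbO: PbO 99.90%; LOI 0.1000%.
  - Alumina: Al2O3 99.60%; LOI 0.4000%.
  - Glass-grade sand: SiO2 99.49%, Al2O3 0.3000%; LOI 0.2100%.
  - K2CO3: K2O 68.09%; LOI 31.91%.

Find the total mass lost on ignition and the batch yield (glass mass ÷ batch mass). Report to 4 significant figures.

LOI loss = 4.961 lb; glass = 82.56 lb; yield = 94.33%

In-progress results are shown with 4-significant-digit rounding when written out — all internal work maintains full float precision all the way through. Every reported value undergoes a single rounding; the derived quantities (yield, the totals, net glass mass, five oxide percentages, ignition loss) are re-derived in full precision using the weight values per 82.56 lb of glass, precisely as stated by the problem or the answer.
Loss on ignition, line by line:
  Zircon: 10.30 × 0.001000 = 0.01030 lb
  PbO: 15.39 × 0.001000 = 0.01539 lb
  Alumina: 4.903 × 0.004000 = 0.01961 lb
  Glass-grade sand: 41.80 × 0.002100 = 0.08778 lb
  K2CO3: 15.13 × 0.3191 = 4.828 lb
Total LOI = 4.961 lb
Glass = batch − LOI = 87.52 − 4.961 = 82.56 lb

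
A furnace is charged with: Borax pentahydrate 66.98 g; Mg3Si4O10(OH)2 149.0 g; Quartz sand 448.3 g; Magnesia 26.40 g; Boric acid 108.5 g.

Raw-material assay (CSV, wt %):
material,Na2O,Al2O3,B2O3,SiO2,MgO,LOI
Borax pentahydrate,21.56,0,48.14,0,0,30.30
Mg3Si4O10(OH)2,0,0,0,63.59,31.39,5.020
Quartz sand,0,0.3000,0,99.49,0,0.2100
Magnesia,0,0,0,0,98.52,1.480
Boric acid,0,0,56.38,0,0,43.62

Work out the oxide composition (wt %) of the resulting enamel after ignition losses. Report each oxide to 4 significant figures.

Rounding to four significant digits extends to every in-between result as displayed; each numeric step maintains full precision at all times — every reported figure includes exactly one rounding. All derived quantities are rebuilt at full float precision (totals, ignition loss, the five compositions, net glass mass, the yield) using the weight values for 722.7 g of glass precisely as stated by the problem or the answer.
What the batch supplies per oxide:
  Na2O: 66.98·0.2156 = 14.44 g
  Al2O3: 448.3·0.003000 = 1.345 g
  B2O3: 66.98·0.4814 + 108.5·0.5638 = 93.42 g
  SiO2: 149.0·0.6359 + 448.3·0.9949 = 540.8 g
  MgO: 149.0·0.3139 + 26.40·0.9852 = 72.78 g
LOI: 66.98·0.3030 + 149.0·0.05020 + 448.3·0.002100 + 26.40·0.01480 + 108.5·0.4362 = 76.43 g
batch − LOI leaves glass = 799.2 − 76.43 = 722.7 g (matching Σ of the oxides)
wt % = 100 × oxide mass / glass mass

Glass mass = 722.7 g (batch 799.2 − LOI 76.43).
Composition: Na2O 1.998%, Al2O3 0.1861%, B2O3 12.93%, SiO2 74.82%, MgO 10.07%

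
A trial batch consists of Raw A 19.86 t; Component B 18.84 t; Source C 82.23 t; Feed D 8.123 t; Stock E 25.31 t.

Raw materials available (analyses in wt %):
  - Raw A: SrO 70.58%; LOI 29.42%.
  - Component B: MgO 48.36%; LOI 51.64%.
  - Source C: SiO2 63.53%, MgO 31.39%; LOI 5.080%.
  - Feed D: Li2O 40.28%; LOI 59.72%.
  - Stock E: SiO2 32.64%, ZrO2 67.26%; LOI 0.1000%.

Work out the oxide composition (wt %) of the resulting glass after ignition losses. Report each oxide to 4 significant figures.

Glass mass = 129.7 t (batch 154.4 − LOI 24.63).
Composition: Li2O 2.522%, SiO2 46.63%, ZrO2 13.12%, MgO 26.92%, SrO 10.80%

The whole derivation holds full precision from first step to last. Values along the way are printed, rounded to 4 significant digits, in the working — exactly one rounding is applied to each reported number. The derived quantities are carried using the weight values on 129.7 t of glass in full precision (glass mass, ignition loss, yield, five oxide percentages, totals), as set out in problem or answer.
Per-oxide mass from batch:
  Li2O: 8.123·0.4028 = 3.272 t
  SiO2: 82.23·0.6353 + 25.31·0.3264 = 60.50 t
  ZrO2: 25.31·0.6726 = 17.02 t
  MgO: 18.84·0.4836 + 82.23·0.3139 = 34.92 t
  SrO: 19.86·0.7058 = 14.02 t
LOI: 19.86·0.2942 + 18.84·0.5164 + 82.23·0.05080 + 8.123·0.5972 + 25.31·0.001000 = 24.63 t
Resulting glass, batch − LOI: 154.4 − 24.63 = 129.7 t (equal to the oxide-mass sum)
wt % = oxide mass / glass mass × 100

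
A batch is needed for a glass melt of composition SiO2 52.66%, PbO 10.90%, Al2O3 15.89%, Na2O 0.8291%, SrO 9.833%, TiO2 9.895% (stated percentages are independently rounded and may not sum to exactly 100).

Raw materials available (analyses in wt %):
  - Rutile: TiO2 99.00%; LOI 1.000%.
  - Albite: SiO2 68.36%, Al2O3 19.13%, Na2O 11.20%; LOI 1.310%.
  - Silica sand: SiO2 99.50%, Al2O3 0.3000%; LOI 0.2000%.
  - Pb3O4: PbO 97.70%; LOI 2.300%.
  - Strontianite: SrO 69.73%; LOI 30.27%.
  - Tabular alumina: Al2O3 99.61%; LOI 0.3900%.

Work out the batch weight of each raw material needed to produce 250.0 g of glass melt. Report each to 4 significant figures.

In-progress results appear rounded to 4 significant figures at each printed step — full precision is maintained through every step. A single rounding finalizes every reported number — derived quantities are carried at full precision (the six compositions, the totals, net glass mass, LOI, yield) using the weight values on 250.0 g of glass, exactly as printed in problem or answer.
Target masses of each oxide per 250.0 g glass melt:
  SiO2: 52.66% × 250.0 = 131.6 g
  PbO: 10.90% × 250.0 = 27.25 g
  Al2O3: 15.89% × 250.0 = 39.72 g
  Na2O: 0.8291% × 250.0 = 2.073 g
  SrO: 9.833% × 250.0 = 24.58 g
  TiO2: 9.895% × 250.0 = 24.74 g
A balance pass over the oxides, working from each reported weight, for the quoted basis mass (oxide sums agree with the targets inside rounding margins):
  SiO2: 18.51·0.6836 + 119.6·0.9950 = 131.7 g (target 131.6 g)
  PbO: 27.89·0.9770 = 27.25 g (target 27.25 g)
  Al2O3: 18.51·0.1913 + 119.6·0.003000 + 35.97·0.9961 = 39.73 g (target 39.72 g)
  Na2O: 18.51·0.1120 = 2.073 g (target 2.073 g)
  SrO: 35.25·0.6973 = 24.58 g (target 24.58 g)
  TiO2: 24.99·0.9900 = 24.74 g (target 24.74 g)
Glass-mass closure: batch Σ − ignition loss = 250.0 g (oxide target masses add up to 250.0 g; with the basis standing at 250.0 g — differing by rounding only).
Adding the batch up: Σ batch = 262.2 g; loss to ignition Σ batch·LOI = 12.18 g; glass ÷ batch gives a yield of 95.35%.

Batch per 250.0 g glass melt:
  Rutile: 24.99 g
  Albite: 18.51 g
  Silica sand: 119.6 g
  Pb3O4: 27.89 g
  Strontianite: 35.25 g
  Tabular alumina: 35.97 g
Total batch = 262.2 g; LOI loss = 12.18 g; yield = 95.35%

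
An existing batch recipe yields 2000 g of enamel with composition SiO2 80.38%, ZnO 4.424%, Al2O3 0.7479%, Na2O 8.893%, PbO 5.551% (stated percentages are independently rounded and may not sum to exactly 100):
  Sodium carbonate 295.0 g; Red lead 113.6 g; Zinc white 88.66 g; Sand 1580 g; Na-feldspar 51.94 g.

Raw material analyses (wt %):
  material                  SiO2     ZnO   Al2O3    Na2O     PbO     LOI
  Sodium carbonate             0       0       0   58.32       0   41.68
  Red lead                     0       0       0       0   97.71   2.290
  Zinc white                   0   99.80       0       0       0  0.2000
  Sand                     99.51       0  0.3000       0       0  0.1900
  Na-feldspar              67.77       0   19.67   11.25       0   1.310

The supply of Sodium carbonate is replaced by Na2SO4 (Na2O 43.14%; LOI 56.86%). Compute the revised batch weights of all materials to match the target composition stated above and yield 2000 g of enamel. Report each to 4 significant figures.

Revised batch per 2000 g enamel:
  Na2SO4: 398.7 g
  Red lead: 113.6 g
  Zinc white: 88.66 g
  Sand: 1580 g
  Na-feldspar: 51.94 g
Total batch = 2233 g; LOI loss = 233.2 g

Working values are displayed rounded to 4 significant figures on the page. All internal work maintains exact precision end to end; a single rounding finalizes every reported figure. Derived quantities, including ignition loss, the yield, the five compositions, the totals, net glass mass, are re-derived starting from the weights at 2000 g of glass in exact precision, precisely as stated by problem or answer.
The oxide mass targets at 2000 g enamel:
  SiO2: 80.38% × 2000 = 1608 g
  ZnO: 4.424% × 2000 = 88.48 g
  Al2O3: 0.7479% × 2000 = 14.96 g
  Na2O: 8.893% × 2000 = 177.9 g
  PbO: 5.551% × 2000 = 111.0 g
Sums-versus-targets review from the weights as reported, at the basis given (sum by sum, the targets are met modulo rounding of the values):
  SiO2: 1580·0.9951 + 51.94·0.6777 = 1607 g (target 1608 g)
  ZnO: 88.66·0.9980 = 88.48 g (target 88.48 g)
  Al2O3: 1580·0.003000 + 51.94·0.1967 = 14.96 g (target 14.96 g)
  Na2O: 398.7·0.4314 + 51.94·0.1125 = 177.8 g (target 177.9 g)
  PbO: 113.6·0.9771 = 111.0 g (target 111.0 g)
Consistency of the glass mass: total batch − LOI = 2000 g (the targets, summed, come to 2000 g; with the basis standing at 2000 g — differing by rounding only).
Whole-batch sum: Σ batch = 2233 g; ignition loss, Σ(batch × LOI) = 233.2 g; yield, glass over the total, = 89.56%.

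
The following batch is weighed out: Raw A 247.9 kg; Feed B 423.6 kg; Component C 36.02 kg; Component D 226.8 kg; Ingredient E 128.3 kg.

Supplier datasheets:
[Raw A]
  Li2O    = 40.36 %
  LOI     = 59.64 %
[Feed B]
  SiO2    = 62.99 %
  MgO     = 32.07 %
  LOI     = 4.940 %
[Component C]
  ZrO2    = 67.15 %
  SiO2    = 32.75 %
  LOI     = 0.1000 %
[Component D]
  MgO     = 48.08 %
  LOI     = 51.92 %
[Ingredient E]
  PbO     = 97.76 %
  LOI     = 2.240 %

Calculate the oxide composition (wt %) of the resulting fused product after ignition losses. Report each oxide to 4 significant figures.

Glass mass = 773.2 kg (batch 1063 − LOI 289.4).
Composition: PbO 16.22%, ZrO2 3.128%, SiO2 36.04%, Li2O 12.94%, MgO 31.67%

The intermediate values appear, rounded to four significant figures, at each printed step; the whole derivation holds exact precision in all steps; a single rounding yields every reported value; all derived quantities are recomputed starting from the weights at 773.2 kg of glass in exact precision (yield, LOI, glass mass, five oxide percentages, totals), as quoted within the question or the answer.
Oxide masses out of the charge:
  PbO: 128.3·0.9776 = 125.4 kg
  ZrO2: 36.02·0.6715 = 24.19 kg
  SiO2: 423.6·0.6299 + 36.02·0.3275 = 278.6 kg
  Li2O: 247.9·0.4036 = 100.1 kg
  MgO: 423.6·0.3207 + 226.8·0.4808 = 244.9 kg
LOI: 247.9·0.5964 + 423.6·0.04940 + 36.02·0.001000 + 226.8·0.5192 + 128.3·0.02240 = 289.4 kg
The glass mass, total less LOI, = 1063 − 289.4 = 773.2 kg (matching Σ of the oxides)
each wt % is 100 × oxide ÷ glass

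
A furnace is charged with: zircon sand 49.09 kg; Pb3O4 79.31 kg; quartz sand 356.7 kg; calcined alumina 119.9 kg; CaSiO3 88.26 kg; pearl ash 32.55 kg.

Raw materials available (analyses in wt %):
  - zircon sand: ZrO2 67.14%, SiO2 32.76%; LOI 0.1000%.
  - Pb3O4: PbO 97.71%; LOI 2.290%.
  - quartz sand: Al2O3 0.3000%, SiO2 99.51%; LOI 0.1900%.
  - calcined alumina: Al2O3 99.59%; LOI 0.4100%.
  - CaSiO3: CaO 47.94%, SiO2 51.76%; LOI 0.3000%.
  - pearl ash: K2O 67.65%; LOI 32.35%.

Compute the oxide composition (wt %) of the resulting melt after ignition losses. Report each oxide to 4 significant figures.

Glass mass = 712.0 kg (batch 725.8 − LOI 13.83).
Composition: ZrO2 4.629%, PbO 10.88%, CaO 5.943%, Al2O3 16.92%, SiO2 58.53%, K2O 3.093%

Rounding to 4 significant figures applies to every working value as displayed; all internal work keeps full precision throughout — a single rounding completes every reported result — the derived quantities, which include the totals, the yield, the six compositions, ignition loss, glass mass, are rebuilt in exact precision, precisely as stated by the problem or answer text, starting from the weights at 712.0 kg of glass.
Mass of each oxide from the mix:
  ZrO2: 49.09·0.6714 = 32.96 kg
  PbO: 79.31·0.9771 = 77.49 kg
  CaO: 88.26·0.4794 = 42.31 kg
  Al2O3: 356.7·0.003000 + 119.9·0.9959 = 120.5 kg
  SiO2: 49.09·0.3276 + 356.7·0.9951 + 88.26·0.5176 = 416.7 kg
  K2O: 32.55·0.6765 = 22.02 kg
LOI: 49.09·0.001000 + 79.31·0.02290 + 356.7·0.001900 + 119.9·0.004100 + 88.26·0.003000 + 32.55·0.3235 = 13.83 kg
Glass mass = batch − LOI = 725.8 − 13.83 = 712.0 kg (consistent with Σ oxide mass)
wt % = oxide mass / glass mass × 100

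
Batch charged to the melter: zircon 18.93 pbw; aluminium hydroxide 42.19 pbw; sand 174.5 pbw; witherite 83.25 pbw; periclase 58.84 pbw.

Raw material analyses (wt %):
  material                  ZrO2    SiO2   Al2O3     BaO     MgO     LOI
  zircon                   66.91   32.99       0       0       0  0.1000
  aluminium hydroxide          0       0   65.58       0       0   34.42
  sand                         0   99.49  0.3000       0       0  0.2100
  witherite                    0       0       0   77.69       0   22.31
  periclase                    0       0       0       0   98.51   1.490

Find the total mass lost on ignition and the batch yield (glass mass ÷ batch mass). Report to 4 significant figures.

LOI loss = 34.36 pbw; glass = 343.4 pbw; yield = 90.90%

The whole derivation keeps full precision end to end. Intermediates appear rounded to 4 significant figures between the steps — a single rounding finalizes every reported value; the derived quantities, including LOI, glass mass, five oxide percentages, yield, totals, are computed starting from the weights per 343.4 pbw of glass in full float precision as set out in the problem or answer text.
Loss on ignition, line by line:
  zircon: 18.93 × 0.001000 = 0.01893 pbw
  aluminium hydroxide: 42.19 × 0.3442 = 14.52 pbw
  sand: 174.5 × 0.002100 = 0.3664 pbw
  witherite: 83.25 × 0.2231 = 18.57 pbw
  periclase: 58.84 × 0.01490 = 0.8767 pbw
Total LOI = 34.36 pbw
Glass = batch − LOI = 377.7 − 34.36 = 343.4 pbw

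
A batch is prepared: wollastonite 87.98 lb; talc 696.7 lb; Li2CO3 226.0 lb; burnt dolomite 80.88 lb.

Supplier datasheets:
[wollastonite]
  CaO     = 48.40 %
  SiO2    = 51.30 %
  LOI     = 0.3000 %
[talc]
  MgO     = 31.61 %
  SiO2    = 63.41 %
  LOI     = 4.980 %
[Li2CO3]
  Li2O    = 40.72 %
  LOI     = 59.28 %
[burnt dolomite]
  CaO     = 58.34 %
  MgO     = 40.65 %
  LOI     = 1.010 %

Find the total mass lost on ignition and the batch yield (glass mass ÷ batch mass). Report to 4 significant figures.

Values along the way are printed (rounded to four significant digits) in the printout. Full float precision is held at each step. A single rounding produces every reported number. All derived quantities, which include the totals, four oxide percentages, glass mass, yield, LOI, are computed in full precision, exactly as shown in question or answer, from the batch weights for 921.8 lb of glass.
Loss on ignition, line by line:
  wollastonite: 87.98 × 0.003000 = 0.2639 lb
  talc: 696.7 × 0.04980 = 34.70 lb
  Li2CO3: 226.0 × 0.5928 = 134.0 lb
  burnt dolomite: 80.88 × 0.01010 = 0.8169 lb
Total LOI = 169.7 lb
Glass = batch − LOI = 1092 − 169.7 = 921.8 lb

LOI loss = 169.7 lb; glass = 921.8 lb; yield = 84.45%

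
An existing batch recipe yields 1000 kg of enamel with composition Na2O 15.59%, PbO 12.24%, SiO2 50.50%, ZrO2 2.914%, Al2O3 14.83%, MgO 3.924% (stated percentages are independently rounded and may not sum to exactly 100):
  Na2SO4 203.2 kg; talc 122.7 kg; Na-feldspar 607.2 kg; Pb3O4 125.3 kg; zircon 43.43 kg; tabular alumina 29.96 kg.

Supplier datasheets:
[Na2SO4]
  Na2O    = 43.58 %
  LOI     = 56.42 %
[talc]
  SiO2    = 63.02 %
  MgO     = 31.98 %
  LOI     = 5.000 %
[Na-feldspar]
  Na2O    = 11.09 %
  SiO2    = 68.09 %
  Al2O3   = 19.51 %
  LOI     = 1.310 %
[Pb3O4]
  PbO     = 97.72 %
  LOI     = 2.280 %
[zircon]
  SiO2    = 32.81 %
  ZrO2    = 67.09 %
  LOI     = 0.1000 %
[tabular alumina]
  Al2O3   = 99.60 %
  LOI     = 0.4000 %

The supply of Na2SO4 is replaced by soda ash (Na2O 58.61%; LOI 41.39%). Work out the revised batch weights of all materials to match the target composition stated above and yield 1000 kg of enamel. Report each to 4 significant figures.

Revised batch per 1000 kg enamel:
  soda ash: 151.1 kg
  talc: 122.7 kg
  Na-feldspar: 607.2 kg
  Pb3O4: 125.3 kg
  zircon: 43.43 kg
  tabular alumina: 29.96 kg
Total batch = 1080 kg; LOI loss = 79.65 kg

Intermediates are displayed (rounded to four significant digits) between the steps. Every computation carries full precision at all times — each reported figure is rounded exactly once; derived quantities (totals, glass mass, yield, LOI, the six compositions) are recomputed starting from the weights on 1000 kg of glass in exact precision as given in problem or answer.
Oxide-by-oxide targets in 1000 kg enamel:
  Na2O: 15.59% × 1000 = 155.9 kg
  PbO: 12.24% × 1000 = 122.4 kg
  SiO2: 50.50% × 1000 = 505.0 kg
  ZrO2: 2.914% × 1000 = 29.14 kg
  Al2O3: 14.83% × 1000 = 148.3 kg
  MgO: 3.924% × 1000 = 39.24 kg
Sums-versus-targets review applying the batch weights above, for the quoted basis mass (delivered sums recover each target once rounding is allowed for):
  Na2O: 151.1·0.5861 + 607.2·0.1109 = 155.9 kg (target 155.9 kg)
  PbO: 125.3·0.9772 = 122.4 kg (target 122.4 kg)
  SiO2: 122.7·0.6302 + 607.2·0.6809 + 43.43·0.3281 = 505.0 kg (target 505.0 kg)
  ZrO2: 43.43·0.6709 = 29.14 kg (target 29.14 kg)
  Al2O3: 607.2·0.1951 + 29.96·0.9960 = 148.3 kg (target 148.3 kg)
  MgO: 122.7·0.3198 = 39.24 kg (target 39.24 kg)
Auditing the glass mass value: whole batch net of LOI = 1000 kg (targets for the oxides total 1000 kg; basis as stated: 1000 kg — gaps are rounding artifacts).
Batch total: Σ batch = 1080 kg; LOI loss = Σ batch·LOI = 79.65 kg; yield = glass ÷ total batch = 92.62%.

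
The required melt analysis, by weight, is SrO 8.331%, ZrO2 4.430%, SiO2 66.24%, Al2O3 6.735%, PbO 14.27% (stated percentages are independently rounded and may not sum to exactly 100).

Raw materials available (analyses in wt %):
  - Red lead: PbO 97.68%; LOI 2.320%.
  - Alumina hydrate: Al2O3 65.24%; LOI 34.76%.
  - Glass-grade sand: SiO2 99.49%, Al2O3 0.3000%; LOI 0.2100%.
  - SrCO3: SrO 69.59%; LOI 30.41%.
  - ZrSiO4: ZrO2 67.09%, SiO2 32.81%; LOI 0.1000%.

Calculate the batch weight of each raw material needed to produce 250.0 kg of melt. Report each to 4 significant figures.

Batch per 250.0 kg melt:
  Red lead: 36.52 kg
  Alumina hydrate: 25.07 kg
  Glass-grade sand: 161.0 kg
  SrCO3: 29.93 kg
  ZrSiO4: 16.51 kg
Total batch = 269.0 kg; LOI loss = 19.02 kg; yield = 92.93%

Rounding to four significant digits extends to each working value as printed; each numeric step keeps full precision at all times — a single rounding completes every reported number — all derived quantities, including LOI, yield, the totals, five oxide percentages, glass mass, are recomputed from the batch weights per 250.0 kg of glass in exact precision as given in question or answer.
Target oxide masses per 250.0 kg melt:
  SrO: 8.331% × 250.0 = 20.83 kg
  ZrO2: 4.430% × 250.0 = 11.08 kg
  SiO2: 66.24% × 250.0 = 165.6 kg
  Al2O3: 6.735% × 250.0 = 16.84 kg
  PbO: 14.27% × 250.0 = 35.67 kg
Mass-balance tally per oxide with the batch weights as given, against the basis in use (summed amounts equal target values given rounding of the digits):
  SrO: 29.93·0.6959 = 20.83 kg (target 20.83 kg)
  ZrO2: 16.51·0.6709 = 11.08 kg (target 11.08 kg)
  SiO2: 161.0·0.9949 + 16.51·0.3281 = 165.6 kg (target 165.6 kg)
  Al2O3: 25.07·0.6524 + 161.0·0.003000 = 16.84 kg (target 16.84 kg)
  PbO: 36.52·0.9768 = 35.67 kg (target 35.67 kg)
Glass-mass bookkeeping: total batch − LOI = 250.0 kg (the targets, summed, come to 250.0 kg; versus the stated basis of 250.0 kg — differing by rounding only).
Adding the batch up: Σ batch = 269.0 kg; LOI loss = Σ batch·LOI = 19.02 kg; yield: glass divided by total = 92.93%.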